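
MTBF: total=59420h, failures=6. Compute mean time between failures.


Formula: MTBF = Total operating time / Number of failures
MTBF = 59420 / 6
MTBF = 9903.33 hours

9903.33 hours


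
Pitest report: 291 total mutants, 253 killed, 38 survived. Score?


Mutation score = killed / total * 100
Mutation score = 253 / 291 * 100
Mutation score = 86.94%

86.94%


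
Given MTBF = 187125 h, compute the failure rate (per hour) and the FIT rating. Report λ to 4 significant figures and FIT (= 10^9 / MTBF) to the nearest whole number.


Formula: λ = 1 / MTBF; FIT = λ × 1e9 = 1e9 / MTBF
λ = 1 / 187125 ≈ 5.344e-06 failures/hour
FIT = 1e9 / 187125 ≈ 5344 failures per 1e9 hours (nearest whole number)

λ = 5.344e-06 /h, FIT = 5344


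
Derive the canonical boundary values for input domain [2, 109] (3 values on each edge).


Range: [2, 109]
Boundaries: just below min, min, min+1, max-1, max, just above max
Values: [1, 2, 3, 108, 109, 110]

[1, 2, 3, 108, 109, 110]


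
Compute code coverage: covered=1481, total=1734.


Coverage = covered / total * 100
Coverage = 1481 / 1734 * 100
Coverage = 85.41%

85.41%


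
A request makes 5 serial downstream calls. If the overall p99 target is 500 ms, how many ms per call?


Formula: per_stage = total_budget / stages
per_stage = 500 / 5
per_stage = 100.0 ms

100.0 ms


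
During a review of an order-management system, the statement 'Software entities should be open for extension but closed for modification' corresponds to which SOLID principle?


This describes the Open/Closed Principle (OCP)

Open/Closed Principle (OCP)


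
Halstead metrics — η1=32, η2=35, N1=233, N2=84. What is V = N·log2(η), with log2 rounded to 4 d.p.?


Formula: V = N * log2(η), where N = N1 + N2 and η = η1 + η2
η = 32 + 35 = 67
N = 233 + 84 = 317
log2(67) ≈ 6.0661
V = 317 * 6.0661 = 1922.95

1922.95


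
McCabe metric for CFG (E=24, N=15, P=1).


Formula: V(G) = E - N + 2P
V(G) = 24 - 15 + 2*1
V(G) = 9 + 2
V(G) = 11

11


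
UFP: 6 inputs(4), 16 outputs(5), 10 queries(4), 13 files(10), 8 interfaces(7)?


UFP = EI*4 + EO*5 + EQ*4 + ILF*10 + EIF*7
UFP = 6*4 + 16*5 + 10*4 + 13*10 + 8*7
UFP = 24 + 80 + 40 + 130 + 56
UFP = 330

330


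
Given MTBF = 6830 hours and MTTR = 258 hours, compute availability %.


Availability = MTBF / (MTBF + MTTR)
Availability = 6830 / (6830 + 258)
Availability = 6830 / 7088
Availability = 96.36%

96.36%


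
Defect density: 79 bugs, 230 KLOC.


Defect density = defects / KLOC
Defect density = 79 / 230
Defect density = 0.343 defects/KLOC

0.343 defects/KLOC


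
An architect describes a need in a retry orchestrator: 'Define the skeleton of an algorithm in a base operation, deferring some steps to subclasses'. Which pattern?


This matches the Template Method pattern

Template Method


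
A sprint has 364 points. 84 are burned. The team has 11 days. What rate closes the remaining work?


Formula: Required rate = Remaining points / Days left
Remaining = 364 - 84 = 280 points
Required rate = 280 / 11 = 25.45 points/day

25.45 points/day


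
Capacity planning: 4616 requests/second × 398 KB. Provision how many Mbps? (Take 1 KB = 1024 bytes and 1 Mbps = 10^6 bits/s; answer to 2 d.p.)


Formula: Mbps = payload_bytes * RPS * 8 / 1e6
Payload per request = 398 KB = 398 * 1024 = 407552 bytes
Total bytes/sec = 407552 * 4616 = 1881260032
Total bits/sec = 1881260032 * 8 = 15050080256
Mbps = 15050080256 / 1e6 = 15050.08

15050.08 Mbps


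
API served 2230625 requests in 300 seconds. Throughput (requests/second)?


Formula: throughput = requests / seconds
throughput = 2230625 / 300
throughput = 7435.42 requests/second

7435.42 requests/second


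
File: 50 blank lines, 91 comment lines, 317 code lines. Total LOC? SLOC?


Total LOC = blank + comment + code
Total LOC = 50 + 91 + 317 = 458
SLOC (source only) = code = 317

Total LOC: 458, SLOC: 317


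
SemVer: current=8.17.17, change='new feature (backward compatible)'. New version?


Current: 8.17.17
Change category: 'new feature (backward compatible)' → minor bump
SemVer rule: minor bump → increment MINOR, reset PATCH to 0 (MAJOR unchanged)
New: 8.18.0

8.18.0


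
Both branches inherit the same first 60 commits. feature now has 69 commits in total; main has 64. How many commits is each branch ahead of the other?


Common ancestor: commit #60
feature commits after divergence: 69 - 60 = 9
main commits after divergence: 64 - 60 = 4
feature is 9 commits ahead of main
main is 4 commits ahead of feature

feature ahead: 9, main ahead: 4


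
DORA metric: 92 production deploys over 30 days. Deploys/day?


Formula: deployments per day = releases / days
= 92 / 30
= 3.067 deploys/day
(equivalently, 21.47 deploys/week)

3.067 deploys/day


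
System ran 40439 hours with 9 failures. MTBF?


Formula: MTBF = Total operating time / Number of failures
MTBF = 40439 / 9
MTBF = 4493.22 hours

4493.22 hours


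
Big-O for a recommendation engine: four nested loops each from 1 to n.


Reasoning: four levels of nesting
Complexity: O(n^4)

O(n^4)


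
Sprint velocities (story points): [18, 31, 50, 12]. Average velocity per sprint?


Formula: Avg velocity = Total points / Number of sprints
Points: [18, 31, 50, 12]
Sum = 18 + 31 + 50 + 12 = 111
Avg velocity = 111 / 4 = 27.75 points/sprint

27.75 points/sprint


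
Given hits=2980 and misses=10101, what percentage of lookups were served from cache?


Formula: hit rate = hits / (hits + misses) * 100
hit rate = 2980 / (2980 + 10101) * 100
hit rate = 2980 / 13081 * 100
hit rate = 22.78%

22.78%


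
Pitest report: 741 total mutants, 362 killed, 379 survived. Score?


Mutation score = killed / total * 100
Mutation score = 362 / 741 * 100
Mutation score = 48.85%

48.85%


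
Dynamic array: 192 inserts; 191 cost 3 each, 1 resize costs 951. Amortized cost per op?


Formula: Amortized cost = Total cost / Operations
Total cost = (191 * 3) + (1 * 951)
Total cost = 573 + 951 = 1524
Amortized = 1524 / 192 = 7.9375

7.9375


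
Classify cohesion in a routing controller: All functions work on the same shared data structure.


Reasoning: Functions share data
Type: Communicational cohesion

Communicational cohesion


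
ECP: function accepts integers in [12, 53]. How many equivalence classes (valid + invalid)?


Valid range: [12, 53]
Class 1: x < 12 — invalid
Class 2: 12 ≤ x ≤ 53 — valid
Class 3: x > 53 — invalid
Total equivalence classes: 3

3 equivalence classes


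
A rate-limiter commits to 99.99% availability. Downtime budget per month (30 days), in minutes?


Formula: allowed downtime = period * (100 - SLA) / 100
Period (month (30 days)) = 43200 minutes
Unavailability fraction = (100 - 99.99) / 100
Allowed downtime = 43200 * (100 - 99.99) / 100
Allowed downtime = 4.32 minutes

4.32 minutes


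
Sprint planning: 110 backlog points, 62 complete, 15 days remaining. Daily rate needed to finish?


Formula: Required rate = Remaining points / Days left
Remaining = 110 - 62 = 48 points
Required rate = 48 / 15 = 3.2 points/day

3.2 points/day


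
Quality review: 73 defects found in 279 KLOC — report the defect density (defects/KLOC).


Defect density = defects / KLOC
Defect density = 73 / 279
Defect density = 0.262 defects/KLOC

0.262 defects/KLOC


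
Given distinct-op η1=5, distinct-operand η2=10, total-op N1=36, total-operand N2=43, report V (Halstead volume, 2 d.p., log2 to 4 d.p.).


Formula: V = N * log2(η), where N = N1 + N2 and η = η1 + η2
η = 5 + 10 = 15
N = 36 + 43 = 79
log2(15) ≈ 3.9069
V = 79 * 3.9069 = 308.65

308.65


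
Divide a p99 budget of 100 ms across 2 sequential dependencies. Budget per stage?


Formula: per_stage = total_budget / stages
per_stage = 100 / 2
per_stage = 50.0 ms

50.0 ms


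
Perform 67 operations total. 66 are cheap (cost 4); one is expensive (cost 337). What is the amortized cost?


Formula: Amortized cost = Total cost / Operations
Total cost = (66 * 4) + (1 * 337)
Total cost = 264 + 337 = 601
Amortized = 601 / 67 = 8.9701

8.9701


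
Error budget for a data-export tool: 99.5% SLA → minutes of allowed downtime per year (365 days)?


Formula: allowed downtime = period * (100 - SLA) / 100
Period (year (365 days)) = 525600 minutes
Unavailability fraction = (100 - 99.5) / 100
Allowed downtime = 525600 * (100 - 99.5) / 100
Allowed downtime = 2628.0 minutes

2628.0 minutes


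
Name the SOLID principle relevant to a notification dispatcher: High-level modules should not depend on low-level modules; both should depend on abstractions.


This describes the Dependency Inversion Principle (DIP)

Dependency Inversion Principle (DIP)


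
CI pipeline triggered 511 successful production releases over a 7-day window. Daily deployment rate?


Formula: deployments per day = releases / days
= 511 / 7
= 73.0 deploys/day
(equivalently, 511.0 deploys/week)

73.0 deploys/day


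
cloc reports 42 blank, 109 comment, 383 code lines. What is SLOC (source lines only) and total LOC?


Total LOC = blank + comment + code
Total LOC = 42 + 109 + 383 = 534
SLOC (source only) = code = 383

Total LOC: 534, SLOC: 383


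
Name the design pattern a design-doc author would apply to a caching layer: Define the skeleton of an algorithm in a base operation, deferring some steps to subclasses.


This matches the Template Method pattern

Template Method


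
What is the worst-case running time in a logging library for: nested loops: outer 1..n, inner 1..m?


Reasoning: product of independent bounds
Complexity: O(n*m)

O(n*m)


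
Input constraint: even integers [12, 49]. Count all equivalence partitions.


Constraint: even integers in [12, 49]
Class 1: x < 12 — out-of-range invalid
Class 2: x in [12,49] but odd — wrong type invalid
Class 3: x in [12,49] and even — valid
Class 4: x > 49 — out-of-range invalid
Total equivalence classes: 4

4 equivalence classes


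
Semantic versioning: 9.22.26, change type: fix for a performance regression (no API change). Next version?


Current: 9.22.26
Change category: 'fix for a performance regression (no API change)' → patch bump
SemVer rule: patch bump → increment PATCH (MAJOR and MINOR unchanged)
New: 9.22.27

9.22.27


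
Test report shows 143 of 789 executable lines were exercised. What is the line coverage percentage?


Coverage = covered / total * 100
Coverage = 143 / 789 * 100
Coverage = 18.12%

18.12%


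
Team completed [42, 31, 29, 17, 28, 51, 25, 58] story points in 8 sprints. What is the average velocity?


Formula: Avg velocity = Total points / Number of sprints
Points: [42, 31, 29, 17, 28, 51, 25, 58]
Sum = 42 + 31 + 29 + 17 + 28 + 51 + 25 + 58 = 281
Avg velocity = 281 / 8 = 35.13 points/sprint

35.13 points/sprint


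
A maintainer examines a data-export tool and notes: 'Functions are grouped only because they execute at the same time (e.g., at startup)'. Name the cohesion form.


Reasoning: Related by timing only
Type: Temporal cohesion

Temporal cohesion


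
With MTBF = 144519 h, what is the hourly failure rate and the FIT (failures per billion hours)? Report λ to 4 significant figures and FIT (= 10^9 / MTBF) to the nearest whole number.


Formula: λ = 1 / MTBF; FIT = λ × 1e9 = 1e9 / MTBF
λ = 1 / 144519 ≈ 6.920e-06 failures/hour
FIT = 1e9 / 144519 ≈ 6920 failures per 1e9 hours (nearest whole number)

λ = 6.920e-06 /h, FIT = 6920


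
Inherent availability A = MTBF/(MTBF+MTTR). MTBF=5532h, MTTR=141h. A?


Availability = MTBF / (MTBF + MTTR)
Availability = 5532 / (5532 + 141)
Availability = 5532 / 5673
Availability = 97.5145%

97.5145%


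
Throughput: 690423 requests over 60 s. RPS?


Formula: throughput = requests / seconds
throughput = 690423 / 60
throughput = 11507.05 requests/second

11507.05 requests/second


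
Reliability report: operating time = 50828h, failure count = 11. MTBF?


Formula: MTBF = Total operating time / Number of failures
MTBF = 50828 / 11
MTBF = 4620.73 hours

4620.73 hours


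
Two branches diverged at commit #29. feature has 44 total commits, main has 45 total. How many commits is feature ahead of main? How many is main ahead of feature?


Common ancestor: commit #29
feature commits after divergence: 44 - 29 = 15
main commits after divergence: 45 - 29 = 16
feature is 15 commits ahead of main
main is 16 commits ahead of feature

feature ahead: 15, main ahead: 16


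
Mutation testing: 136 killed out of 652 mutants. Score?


Mutation score = killed / total * 100
Mutation score = 136 / 652 * 100
Mutation score = 20.86%

20.86%


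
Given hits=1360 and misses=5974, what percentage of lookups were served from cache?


Formula: hit rate = hits / (hits + misses) * 100
hit rate = 1360 / (1360 + 5974) * 100
hit rate = 1360 / 7334 * 100
hit rate = 18.54%

18.54%


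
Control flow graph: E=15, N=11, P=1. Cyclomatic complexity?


Formula: V(G) = E - N + 2P
V(G) = 15 - 11 + 2*1
V(G) = 4 + 2
V(G) = 6

6


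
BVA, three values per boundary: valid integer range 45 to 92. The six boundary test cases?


Range: [45, 92]
Boundaries: just below min, min, min+1, max-1, max, just above max
Values: [44, 45, 46, 91, 92, 93]

[44, 45, 46, 91, 92, 93]


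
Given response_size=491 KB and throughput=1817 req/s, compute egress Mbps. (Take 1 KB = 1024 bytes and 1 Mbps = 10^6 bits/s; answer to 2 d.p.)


Formula: Mbps = payload_bytes * RPS * 8 / 1e6
Payload per request = 491 KB = 491 * 1024 = 502784 bytes
Total bytes/sec = 502784 * 1817 = 913558528
Total bits/sec = 913558528 * 8 = 7308468224
Mbps = 7308468224 / 1e6 = 7308.47

7308.47 Mbps


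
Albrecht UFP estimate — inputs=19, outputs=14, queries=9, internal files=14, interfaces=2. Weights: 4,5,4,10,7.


UFP = EI*4 + EO*5 + EQ*4 + ILF*10 + EIF*7
UFP = 19*4 + 14*5 + 9*4 + 14*10 + 2*7
UFP = 76 + 70 + 36 + 140 + 14
UFP = 336

336


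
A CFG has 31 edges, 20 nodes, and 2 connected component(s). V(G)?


Formula: V(G) = E - N + 2P
V(G) = 31 - 20 + 2*2
V(G) = 11 + 4
V(G) = 15

15


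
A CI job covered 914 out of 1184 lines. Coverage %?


Coverage = covered / total * 100
Coverage = 914 / 1184 * 100
Coverage = 77.2%

77.2%


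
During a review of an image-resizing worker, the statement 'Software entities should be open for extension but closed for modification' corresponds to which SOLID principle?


This describes the Open/Closed Principle (OCP)

Open/Closed Principle (OCP)


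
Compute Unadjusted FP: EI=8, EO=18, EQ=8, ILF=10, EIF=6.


UFP = EI*4 + EO*5 + EQ*4 + ILF*10 + EIF*7
UFP = 8*4 + 18*5 + 8*4 + 10*10 + 6*7
UFP = 32 + 90 + 32 + 100 + 42
UFP = 296

296


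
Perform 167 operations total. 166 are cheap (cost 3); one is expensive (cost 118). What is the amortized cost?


Formula: Amortized cost = Total cost / Operations
Total cost = (166 * 3) + (1 * 118)
Total cost = 498 + 118 = 616
Amortized = 616 / 167 = 3.6886

3.6886


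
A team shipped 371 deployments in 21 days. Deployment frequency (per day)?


Formula: deployments per day = releases / days
= 371 / 21
= 17.667 deploys/day
(equivalently, 123.67 deploys/week)

17.667 deploys/day


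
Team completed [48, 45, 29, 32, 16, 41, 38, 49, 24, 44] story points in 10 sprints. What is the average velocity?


Formula: Avg velocity = Total points / Number of sprints
Points: [48, 45, 29, 32, 16, 41, 38, 49, 24, 44]
Sum = 48 + 45 + 29 + 32 + 16 + 41 + 38 + 49 + 24 + 44 = 366
Avg velocity = 366 / 10 = 36.6 points/sprint

36.6 points/sprint


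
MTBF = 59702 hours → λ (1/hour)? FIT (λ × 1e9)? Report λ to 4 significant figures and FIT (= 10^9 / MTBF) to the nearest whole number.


Formula: λ = 1 / MTBF; FIT = λ × 1e9 = 1e9 / MTBF
λ = 1 / 59702 ≈ 1.675e-05 failures/hour
FIT = 1e9 / 59702 ≈ 16750 failures per 1e9 hours (nearest whole number)

λ = 1.675e-05 /h, FIT = 16750


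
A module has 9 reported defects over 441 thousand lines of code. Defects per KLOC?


Defect density = defects / KLOC
Defect density = 9 / 441
Defect density = 0.02 defects/KLOC

0.02 defects/KLOC


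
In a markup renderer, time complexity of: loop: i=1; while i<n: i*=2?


Reasoning: i doubles each step so iterations are log2(n)
Complexity: O(log n)

O(log n)


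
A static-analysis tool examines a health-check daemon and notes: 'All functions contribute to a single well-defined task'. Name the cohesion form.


Reasoning: Best: single purpose
Type: Functional cohesion

Functional cohesion


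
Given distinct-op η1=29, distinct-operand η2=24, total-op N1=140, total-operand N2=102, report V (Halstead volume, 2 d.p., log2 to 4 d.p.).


Formula: V = N * log2(η), where N = N1 + N2 and η = η1 + η2
η = 29 + 24 = 53
N = 140 + 102 = 242
log2(53) ≈ 5.7279
V = 242 * 5.7279 = 1386.15

1386.15


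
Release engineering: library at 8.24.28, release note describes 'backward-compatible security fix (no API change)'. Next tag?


Current: 8.24.28
Change category: 'backward-compatible security fix (no API change)' → patch bump
SemVer rule: patch bump → increment PATCH (MAJOR and MINOR unchanged)
New: 8.24.29

8.24.29


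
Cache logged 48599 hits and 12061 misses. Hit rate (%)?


Formula: hit rate = hits / (hits + misses) * 100
hit rate = 48599 / (48599 + 12061) * 100
hit rate = 48599 / 60660 * 100
hit rate = 80.12%

80.12%


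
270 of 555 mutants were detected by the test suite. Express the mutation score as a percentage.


Mutation score = killed / total * 100
Mutation score = 270 / 555 * 100
Mutation score = 48.65%

48.65%


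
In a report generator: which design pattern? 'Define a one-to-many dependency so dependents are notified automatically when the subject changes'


This matches the Observer pattern

Observer


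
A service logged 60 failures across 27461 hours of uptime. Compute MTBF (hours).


Formula: MTBF = Total operating time / Number of failures
MTBF = 27461 / 60
MTBF = 457.68 hours

457.68 hours


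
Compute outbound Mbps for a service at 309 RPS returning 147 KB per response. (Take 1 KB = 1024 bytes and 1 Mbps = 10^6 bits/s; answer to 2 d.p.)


Formula: Mbps = payload_bytes * RPS * 8 / 1e6
Payload per request = 147 KB = 147 * 1024 = 150528 bytes
Total bytes/sec = 150528 * 309 = 46513152
Total bits/sec = 46513152 * 8 = 372105216
Mbps = 372105216 / 1e6 = 372.11

372.11 Mbps


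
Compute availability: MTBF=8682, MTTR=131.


Availability = MTBF / (MTBF + MTTR)
Availability = 8682 / (8682 + 131)
Availability = 8682 / 8813
Availability = 98.5136%

98.5136%


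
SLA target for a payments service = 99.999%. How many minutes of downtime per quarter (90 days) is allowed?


Formula: allowed downtime = period * (100 - SLA) / 100
Period (quarter (90 days)) = 129600 minutes
Unavailability fraction = (100 - 99.999) / 100
Allowed downtime = 129600 * (100 - 99.999) / 100
Allowed downtime = 1.296 minutes

1.296 minutes


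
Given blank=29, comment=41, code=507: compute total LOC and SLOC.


Total LOC = blank + comment + code
Total LOC = 29 + 41 + 507 = 577
SLOC (source only) = code = 507

Total LOC: 577, SLOC: 507


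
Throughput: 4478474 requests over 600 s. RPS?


Formula: throughput = requests / seconds
throughput = 4478474 / 600
throughput = 7464.12 requests/second

7464.12 requests/second


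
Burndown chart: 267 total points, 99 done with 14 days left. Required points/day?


Formula: Required rate = Remaining points / Days left
Remaining = 267 - 99 = 168 points
Required rate = 168 / 14 = 12.0 points/day

12.0 points/day


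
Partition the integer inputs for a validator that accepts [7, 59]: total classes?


Valid range: [7, 59]
Class 1: x < 7 — invalid
Class 2: 7 ≤ x ≤ 59 — valid
Class 3: x > 59 — invalid
Total equivalence classes: 3

3 equivalence classes


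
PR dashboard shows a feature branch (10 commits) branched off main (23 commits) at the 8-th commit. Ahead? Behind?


Common ancestor: commit #8
feature commits after divergence: 10 - 8 = 2
main commits after divergence: 23 - 8 = 15
feature is 2 commits ahead of main
main is 15 commits ahead of feature

feature ahead: 2, main ahead: 15


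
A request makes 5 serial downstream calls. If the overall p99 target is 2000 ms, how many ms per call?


Formula: per_stage = total_budget / stages
per_stage = 2000 / 5
per_stage = 400.0 ms

400.0 ms


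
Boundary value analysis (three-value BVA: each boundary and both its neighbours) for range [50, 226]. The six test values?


Range: [50, 226]
Boundaries: just below min, min, min+1, max-1, max, just above max
Values: [49, 50, 51, 225, 226, 227]

[49, 50, 51, 225, 226, 227]


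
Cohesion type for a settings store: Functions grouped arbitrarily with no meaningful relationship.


Reasoning: Worst: random grouping
Type: Coincidental cohesion

Coincidental cohesion


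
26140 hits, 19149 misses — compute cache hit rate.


Formula: hit rate = hits / (hits + misses) * 100
hit rate = 26140 / (26140 + 19149) * 100
hit rate = 26140 / 45289 * 100
hit rate = 57.72%

57.72%


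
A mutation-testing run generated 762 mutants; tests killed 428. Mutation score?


Mutation score = killed / total * 100
Mutation score = 428 / 762 * 100
Mutation score = 56.17%

56.17%


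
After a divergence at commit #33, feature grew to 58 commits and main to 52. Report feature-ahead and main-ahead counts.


Common ancestor: commit #33
feature commits after divergence: 58 - 33 = 25
main commits after divergence: 52 - 33 = 19
feature is 25 commits ahead of main
main is 19 commits ahead of feature

feature ahead: 25, main ahead: 19


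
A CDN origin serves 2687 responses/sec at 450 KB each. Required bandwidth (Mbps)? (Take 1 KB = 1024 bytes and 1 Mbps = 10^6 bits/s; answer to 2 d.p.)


Formula: Mbps = payload_bytes * RPS * 8 / 1e6
Payload per request = 450 KB = 450 * 1024 = 460800 bytes
Total bytes/sec = 460800 * 2687 = 1238169600
Total bits/sec = 1238169600 * 8 = 9905356800
Mbps = 9905356800 / 1e6 = 9905.36

9905.36 Mbps


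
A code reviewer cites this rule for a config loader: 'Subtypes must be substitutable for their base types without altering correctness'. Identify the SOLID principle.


This describes the Liskov Substitution Principle (LSP)

Liskov Substitution Principle (LSP)


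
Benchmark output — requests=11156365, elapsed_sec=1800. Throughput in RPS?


Formula: throughput = requests / seconds
throughput = 11156365 / 1800
throughput = 6197.98 requests/second

6197.98 requests/second


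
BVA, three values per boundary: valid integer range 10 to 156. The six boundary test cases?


Range: [10, 156]
Boundaries: just below min, min, min+1, max-1, max, just above max
Values: [9, 10, 11, 155, 156, 157]

[9, 10, 11, 155, 156, 157]


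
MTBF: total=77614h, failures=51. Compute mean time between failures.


Formula: MTBF = Total operating time / Number of failures
MTBF = 77614 / 51
MTBF = 1521.84 hours

1521.84 hours


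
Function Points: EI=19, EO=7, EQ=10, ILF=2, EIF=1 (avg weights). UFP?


UFP = EI*4 + EO*5 + EQ*4 + ILF*10 + EIF*7
UFP = 19*4 + 7*5 + 10*4 + 2*10 + 1*7
UFP = 76 + 35 + 40 + 20 + 7
UFP = 178

178


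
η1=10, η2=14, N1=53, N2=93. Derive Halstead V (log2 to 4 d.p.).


Formula: V = N * log2(η), where N = N1 + N2 and η = η1 + η2
η = 10 + 14 = 24
N = 53 + 93 = 146
log2(24) ≈ 4.5850
V = 146 * 4.5850 = 669.41

669.41


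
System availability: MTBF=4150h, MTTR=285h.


Availability = MTBF / (MTBF + MTTR)
Availability = 4150 / (4150 + 285)
Availability = 4150 / 4435
Availability = 93.5738%

93.5738%


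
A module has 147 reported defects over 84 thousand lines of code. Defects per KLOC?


Defect density = defects / KLOC
Defect density = 147 / 84
Defect density = 1.75 defects/KLOC

1.75 defects/KLOC


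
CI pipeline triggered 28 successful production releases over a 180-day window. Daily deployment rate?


Formula: deployments per day = releases / days
= 28 / 180
= 0.156 deploys/day
(equivalently, 1.09 deploys/week)

0.156 deploys/day


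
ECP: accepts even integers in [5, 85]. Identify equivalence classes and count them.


Constraint: even integers in [5, 85]
Class 1: x < 5 — out-of-range invalid
Class 2: x in [5,85] but odd — wrong type invalid
Class 3: x in [5,85] and even — valid
Class 4: x > 85 — out-of-range invalid
Total equivalence classes: 4

4 equivalence classes


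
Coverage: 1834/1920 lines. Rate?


Coverage = covered / total * 100
Coverage = 1834 / 1920 * 100
Coverage = 95.52%

95.52%


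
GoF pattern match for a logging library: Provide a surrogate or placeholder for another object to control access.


This matches the Proxy pattern

Proxy


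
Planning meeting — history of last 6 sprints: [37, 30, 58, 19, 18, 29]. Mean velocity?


Formula: Avg velocity = Total points / Number of sprints
Points: [37, 30, 58, 19, 18, 29]
Sum = 37 + 30 + 58 + 19 + 18 + 29 = 191
Avg velocity = 191 / 6 = 31.83 points/sprint

31.83 points/sprint


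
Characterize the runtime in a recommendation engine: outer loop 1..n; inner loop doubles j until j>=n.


Reasoning: linear outer times logarithmic inner
Complexity: O(n log n)

O(n log n)


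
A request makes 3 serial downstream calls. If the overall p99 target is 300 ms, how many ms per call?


Formula: per_stage = total_budget / stages
per_stage = 300 / 3
per_stage = 100.0 ms

100.0 ms


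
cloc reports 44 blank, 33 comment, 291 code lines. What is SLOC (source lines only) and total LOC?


Total LOC = blank + comment + code
Total LOC = 44 + 33 + 291 = 368
SLOC (source only) = code = 291

Total LOC: 368, SLOC: 291


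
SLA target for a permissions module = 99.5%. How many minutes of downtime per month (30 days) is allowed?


Formula: allowed downtime = period * (100 - SLA) / 100
Period (month (30 days)) = 43200 minutes
Unavailability fraction = (100 - 99.5) / 100
Allowed downtime = 43200 * (100 - 99.5) / 100
Allowed downtime = 216.0 minutes

216.0 minutes


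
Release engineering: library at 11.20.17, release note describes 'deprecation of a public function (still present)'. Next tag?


Current: 11.20.17
Change category: 'deprecation of a public function (still present)' → minor bump
SemVer rule: minor bump → increment MINOR, reset PATCH to 0 (MAJOR unchanged)
New: 11.21.0

11.21.0


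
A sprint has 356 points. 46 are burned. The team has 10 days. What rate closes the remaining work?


Formula: Required rate = Remaining points / Days left
Remaining = 356 - 46 = 310 points
Required rate = 310 / 10 = 31.0 points/day

31.0 points/day


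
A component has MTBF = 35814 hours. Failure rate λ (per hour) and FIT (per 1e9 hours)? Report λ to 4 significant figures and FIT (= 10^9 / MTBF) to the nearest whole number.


Formula: λ = 1 / MTBF; FIT = λ × 1e9 = 1e9 / MTBF
λ = 1 / 35814 ≈ 2.792e-05 failures/hour
FIT = 1e9 / 35814 ≈ 27922 failures per 1e9 hours (nearest whole number)

λ = 2.792e-05 /h, FIT = 27922


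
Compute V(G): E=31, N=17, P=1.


Formula: V(G) = E - N + 2P
V(G) = 31 - 17 + 2*1
V(G) = 14 + 2
V(G) = 16

16


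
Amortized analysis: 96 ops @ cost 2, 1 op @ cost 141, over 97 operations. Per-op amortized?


Formula: Amortized cost = Total cost / Operations
Total cost = (96 * 2) + (1 * 141)
Total cost = 192 + 141 = 333
Amortized = 333 / 97 = 3.433

3.433


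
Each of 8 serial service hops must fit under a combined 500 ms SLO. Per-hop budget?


Formula: per_stage = total_budget / stages
per_stage = 500 / 8
per_stage = 62.5 ms

62.5 ms


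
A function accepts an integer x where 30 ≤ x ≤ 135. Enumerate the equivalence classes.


Valid range: [30, 135]
Class 1: x < 30 — invalid
Class 2: 30 ≤ x ≤ 135 — valid
Class 3: x > 135 — invalid
Total equivalence classes: 3

3 equivalence classes


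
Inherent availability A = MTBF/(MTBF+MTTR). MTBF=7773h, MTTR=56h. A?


Availability = MTBF / (MTBF + MTTR)
Availability = 7773 / (7773 + 56)
Availability = 7773 / 7829
Availability = 99.2847%

99.2847%


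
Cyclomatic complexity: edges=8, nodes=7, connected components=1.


Formula: V(G) = E - N + 2P
V(G) = 8 - 7 + 2*1
V(G) = 1 + 2
V(G) = 3

3


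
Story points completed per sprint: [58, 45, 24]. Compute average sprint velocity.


Formula: Avg velocity = Total points / Number of sprints
Points: [58, 45, 24]
Sum = 58 + 45 + 24 = 127
Avg velocity = 127 / 3 = 42.33 points/sprint

42.33 points/sprint


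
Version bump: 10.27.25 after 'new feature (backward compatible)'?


Current: 10.27.25
Change category: 'new feature (backward compatible)' → minor bump
SemVer rule: minor bump → increment MINOR, reset PATCH to 0 (MAJOR unchanged)
New: 10.28.0

10.28.0


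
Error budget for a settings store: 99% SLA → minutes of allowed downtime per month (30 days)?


Formula: allowed downtime = period * (100 - SLA) / 100
Period (month (30 days)) = 43200 minutes
Unavailability fraction = (100 - 99.0) / 100
Allowed downtime = 43200 * (100 - 99.0) / 100
Allowed downtime = 432.0 minutes

432.0 minutes


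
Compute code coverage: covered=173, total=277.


Coverage = covered / total * 100
Coverage = 173 / 277 * 100
Coverage = 62.45%

62.45%


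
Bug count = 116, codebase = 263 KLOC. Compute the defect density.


Defect density = defects / KLOC
Defect density = 116 / 263
Defect density = 0.441 defects/KLOC

0.441 defects/KLOC


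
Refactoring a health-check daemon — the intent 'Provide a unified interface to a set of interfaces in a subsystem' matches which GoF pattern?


This matches the Facade pattern

Facade


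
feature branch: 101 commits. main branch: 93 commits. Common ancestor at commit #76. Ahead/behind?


Common ancestor: commit #76
feature commits after divergence: 101 - 76 = 25
main commits after divergence: 93 - 76 = 17
feature is 25 commits ahead of main
main is 17 commits ahead of feature

feature ahead: 25, main ahead: 17


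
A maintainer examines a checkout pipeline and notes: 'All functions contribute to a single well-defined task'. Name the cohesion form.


Reasoning: Best: single purpose
Type: Functional cohesion

Functional cohesion


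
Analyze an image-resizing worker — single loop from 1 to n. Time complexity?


Reasoning: one pass through n items
Complexity: O(n)

O(n)


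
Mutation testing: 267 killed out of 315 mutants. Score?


Mutation score = killed / total * 100
Mutation score = 267 / 315 * 100
Mutation score = 84.76%

84.76%


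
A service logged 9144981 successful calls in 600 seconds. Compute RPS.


Formula: throughput = requests / seconds
throughput = 9144981 / 600
throughput = 15241.64 requests/second

15241.64 requests/second


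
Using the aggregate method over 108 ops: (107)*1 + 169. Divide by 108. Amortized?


Formula: Amortized cost = Total cost / Operations
Total cost = (107 * 1) + (1 * 169)
Total cost = 107 + 169 = 276
Amortized = 276 / 108 = 2.5556

2.5556


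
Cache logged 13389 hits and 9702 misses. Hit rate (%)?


Formula: hit rate = hits / (hits + misses) * 100
hit rate = 13389 / (13389 + 9702) * 100
hit rate = 13389 / 23091 * 100
hit rate = 57.98%

57.98%


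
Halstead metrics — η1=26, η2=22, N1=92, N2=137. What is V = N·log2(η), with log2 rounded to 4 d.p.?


Formula: V = N * log2(η), where N = N1 + N2 and η = η1 + η2
η = 26 + 22 = 48
N = 92 + 137 = 229
log2(48) ≈ 5.5850
V = 229 * 5.5850 = 1278.97

1278.97


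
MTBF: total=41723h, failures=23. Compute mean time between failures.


Formula: MTBF = Total operating time / Number of failures
MTBF = 41723 / 23
MTBF = 1814.04 hours

1814.04 hours


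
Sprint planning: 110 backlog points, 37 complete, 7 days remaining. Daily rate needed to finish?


Formula: Required rate = Remaining points / Days left
Remaining = 110 - 37 = 73 points
Required rate = 73 / 7 = 10.43 points/day

10.43 points/day


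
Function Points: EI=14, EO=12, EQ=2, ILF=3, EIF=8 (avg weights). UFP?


UFP = EI*4 + EO*5 + EQ*4 + ILF*10 + EIF*7
UFP = 14*4 + 12*5 + 2*4 + 3*10 + 8*7
UFP = 56 + 60 + 8 + 30 + 56
UFP = 210

210


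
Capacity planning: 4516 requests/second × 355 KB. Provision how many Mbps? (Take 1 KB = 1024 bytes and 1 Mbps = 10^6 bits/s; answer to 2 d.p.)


Formula: Mbps = payload_bytes * RPS * 8 / 1e6
Payload per request = 355 KB = 355 * 1024 = 363520 bytes
Total bytes/sec = 363520 * 4516 = 1641656320
Total bits/sec = 1641656320 * 8 = 13133250560
Mbps = 13133250560 / 1e6 = 13133.25

13133.25 Mbps


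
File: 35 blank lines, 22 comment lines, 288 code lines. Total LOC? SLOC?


Total LOC = blank + comment + code
Total LOC = 35 + 22 + 288 = 345
SLOC (source only) = code = 288

Total LOC: 345, SLOC: 288


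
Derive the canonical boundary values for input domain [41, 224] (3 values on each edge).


Range: [41, 224]
Boundaries: just below min, min, min+1, max-1, max, just above max
Values: [40, 41, 42, 223, 224, 225]

[40, 41, 42, 223, 224, 225]


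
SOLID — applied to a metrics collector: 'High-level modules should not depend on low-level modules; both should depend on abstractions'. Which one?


This describes the Dependency Inversion Principle (DIP)

Dependency Inversion Principle (DIP)


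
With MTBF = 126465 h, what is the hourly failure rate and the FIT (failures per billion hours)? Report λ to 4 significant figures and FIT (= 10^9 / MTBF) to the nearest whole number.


Formula: λ = 1 / MTBF; FIT = λ × 1e9 = 1e9 / MTBF
λ = 1 / 126465 ≈ 7.907e-06 failures/hour
FIT = 1e9 / 126465 ≈ 7907 failures per 1e9 hours (nearest whole number)

λ = 7.907e-06 /h, FIT = 7907


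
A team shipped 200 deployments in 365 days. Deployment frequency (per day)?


Formula: deployments per day = releases / days
= 200 / 365
= 0.548 deploys/day
(equivalently, 3.84 deploys/week)

0.548 deploys/day


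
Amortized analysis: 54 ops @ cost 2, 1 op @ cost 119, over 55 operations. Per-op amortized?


Formula: Amortized cost = Total cost / Operations
Total cost = (54 * 2) + (1 * 119)
Total cost = 108 + 119 = 227
Amortized = 227 / 55 = 4.1273

4.1273


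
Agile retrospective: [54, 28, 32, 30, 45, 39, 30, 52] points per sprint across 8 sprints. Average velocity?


Formula: Avg velocity = Total points / Number of sprints
Points: [54, 28, 32, 30, 45, 39, 30, 52]
Sum = 54 + 28 + 32 + 30 + 45 + 39 + 30 + 52 = 310
Avg velocity = 310 / 8 = 38.75 points/sprint

38.75 points/sprint


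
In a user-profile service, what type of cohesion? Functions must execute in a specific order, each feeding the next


Reasoning: Output of one is input to next
Type: Sequential cohesion

Sequential cohesion


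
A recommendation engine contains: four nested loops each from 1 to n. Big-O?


Reasoning: four levels of nesting
Complexity: O(n^4)

O(n^4)


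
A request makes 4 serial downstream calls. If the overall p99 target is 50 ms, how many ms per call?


Formula: per_stage = total_budget / stages
per_stage = 50 / 4
per_stage = 12.5 ms

12.5 ms


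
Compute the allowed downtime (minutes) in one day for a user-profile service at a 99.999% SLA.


Formula: allowed downtime = period * (100 - SLA) / 100
Period (day) = 1440 minutes
Unavailability fraction = (100 - 99.999) / 100
Allowed downtime = 1440 * (100 - 99.999) / 100
Allowed downtime = 0.0144 minutes

0.0144 minutes


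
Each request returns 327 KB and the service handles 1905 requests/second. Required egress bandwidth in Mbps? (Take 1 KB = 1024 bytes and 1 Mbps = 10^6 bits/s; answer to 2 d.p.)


Formula: Mbps = payload_bytes * RPS * 8 / 1e6
Payload per request = 327 KB = 327 * 1024 = 334848 bytes
Total bytes/sec = 334848 * 1905 = 637885440
Total bits/sec = 637885440 * 8 = 5103083520
Mbps = 5103083520 / 1e6 = 5103.08

5103.08 Mbps


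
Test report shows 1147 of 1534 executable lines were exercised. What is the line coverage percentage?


Coverage = covered / total * 100
Coverage = 1147 / 1534 * 100
Coverage = 74.77%

74.77%


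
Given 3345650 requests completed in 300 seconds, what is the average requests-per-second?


Formula: throughput = requests / seconds
throughput = 3345650 / 300
throughput = 11152.17 requests/second

11152.17 requests/second


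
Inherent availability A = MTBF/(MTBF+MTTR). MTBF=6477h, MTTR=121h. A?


Availability = MTBF / (MTBF + MTTR)
Availability = 6477 / (6477 + 121)
Availability = 6477 / 6598
Availability = 98.1661%

98.1661%


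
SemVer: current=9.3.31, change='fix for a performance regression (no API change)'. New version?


Current: 9.3.31
Change category: 'fix for a performance regression (no API change)' → patch bump
SemVer rule: patch bump → increment PATCH (MAJOR and MINOR unchanged)
New: 9.3.32

9.3.32


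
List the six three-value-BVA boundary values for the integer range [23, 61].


Range: [23, 61]
Boundaries: just below min, min, min+1, max-1, max, just above max
Values: [22, 23, 24, 60, 61, 62]

[22, 23, 24, 60, 61, 62]


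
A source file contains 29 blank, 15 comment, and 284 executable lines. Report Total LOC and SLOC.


Total LOC = blank + comment + code
Total LOC = 29 + 15 + 284 = 328
SLOC (source only) = code = 284

Total LOC: 328, SLOC: 284


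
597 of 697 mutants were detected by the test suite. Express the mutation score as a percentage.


Mutation score = killed / total * 100
Mutation score = 597 / 697 * 100
Mutation score = 85.65%

85.65%


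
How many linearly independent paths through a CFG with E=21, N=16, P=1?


Formula: V(G) = E - N + 2P
V(G) = 21 - 16 + 2*1
V(G) = 5 + 2
V(G) = 7

7


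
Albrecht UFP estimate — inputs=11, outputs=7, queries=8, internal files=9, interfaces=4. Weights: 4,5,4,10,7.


UFP = EI*4 + EO*5 + EQ*4 + ILF*10 + EIF*7
UFP = 11*4 + 7*5 + 8*4 + 9*10 + 4*7
UFP = 44 + 35 + 32 + 90 + 28
UFP = 229

229


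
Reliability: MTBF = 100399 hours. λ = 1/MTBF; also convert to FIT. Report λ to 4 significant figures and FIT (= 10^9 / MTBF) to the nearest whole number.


Formula: λ = 1 / MTBF; FIT = λ × 1e9 = 1e9 / MTBF
λ = 1 / 100399 ≈ 9.960e-06 failures/hour
FIT = 1e9 / 100399 ≈ 9960 failures per 1e9 hours (nearest whole number)

λ = 9.960e-06 /h, FIT = 9960


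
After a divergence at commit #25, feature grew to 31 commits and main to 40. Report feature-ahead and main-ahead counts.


Common ancestor: commit #25
feature commits after divergence: 31 - 25 = 6
main commits after divergence: 40 - 25 = 15
feature is 6 commits ahead of main
main is 15 commits ahead of feature

feature ahead: 6, main ahead: 15


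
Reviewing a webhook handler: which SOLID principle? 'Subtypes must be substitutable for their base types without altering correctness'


This describes the Liskov Substitution Principle (LSP)

Liskov Substitution Principle (LSP)


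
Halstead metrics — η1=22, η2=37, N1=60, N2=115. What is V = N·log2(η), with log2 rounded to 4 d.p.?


Formula: V = N * log2(η), where N = N1 + N2 and η = η1 + η2
η = 22 + 37 = 59
N = 60 + 115 = 175
log2(59) ≈ 5.8826
V = 175 * 5.8826 = 1029.46

1029.46


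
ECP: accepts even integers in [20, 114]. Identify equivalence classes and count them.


Constraint: even integers in [20, 114]
Class 1: x < 20 — out-of-range invalid
Class 2: x in [20,114] but odd — wrong type invalid
Class 3: x in [20,114] and even — valid
Class 4: x > 114 — out-of-range invalid
Total equivalence classes: 4

4 equivalence classes


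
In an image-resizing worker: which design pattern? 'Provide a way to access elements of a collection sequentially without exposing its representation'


This matches the Iterator pattern

Iterator


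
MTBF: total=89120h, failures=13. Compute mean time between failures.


Formula: MTBF = Total operating time / Number of failures
MTBF = 89120 / 13
MTBF = 6855.38 hours

6855.38 hours
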